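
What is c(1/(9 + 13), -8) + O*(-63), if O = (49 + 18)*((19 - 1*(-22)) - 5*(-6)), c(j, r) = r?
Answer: -299699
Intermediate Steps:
O = 4757 (O = 67*((19 + 22) + 30) = 67*(41 + 30) = 67*71 = 4757)
c(1/(9 + 13), -8) + O*(-63) = -8 + 4757*(-63) = -8 - 299691 = -299699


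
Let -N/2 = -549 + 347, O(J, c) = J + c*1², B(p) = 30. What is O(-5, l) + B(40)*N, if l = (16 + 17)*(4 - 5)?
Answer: 12082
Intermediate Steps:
l = -33 (l = 33*(-1) = -33)
O(J, c) = J + c (O(J, c) = J + c*1 = J + c)
N = 404 (N = -2*(-549 + 347) = -2*(-202) = 404)
O(-5, l) + B(40)*N = (-5 - 33) + 30*404 = -38 + 12120 = 12082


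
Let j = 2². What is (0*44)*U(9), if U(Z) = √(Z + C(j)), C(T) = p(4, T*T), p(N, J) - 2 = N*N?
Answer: 0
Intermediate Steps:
j = 4
p(N, J) = 2 + N² (p(N, J) = 2 + N*N = 2 + N²)
C(T) = 18 (C(T) = 2 + 4² = 2 + 16 = 18)
U(Z) = √(18 + Z) (U(Z) = √(Z + 18) = √(18 + Z))
(0*44)*U(9) = (0*44)*√(18 + 9) = 0*√27 = 0*(3*√3) = 0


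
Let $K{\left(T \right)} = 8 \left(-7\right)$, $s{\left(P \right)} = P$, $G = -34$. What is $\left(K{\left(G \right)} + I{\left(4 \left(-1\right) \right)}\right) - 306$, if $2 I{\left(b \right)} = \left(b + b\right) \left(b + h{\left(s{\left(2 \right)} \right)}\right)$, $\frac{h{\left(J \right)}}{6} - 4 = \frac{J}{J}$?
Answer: $-466$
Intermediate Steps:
$K{\left(T \right)} = -56$
$h{\left(J \right)} = 30$ ($h{\left(J \right)} = 24 + 6 \frac{J}{J} = 24 + 6 \cdot 1 = 24 + 6 = 30$)
$I{\left(b \right)} = b \left(30 + b\right)$ ($I{\left(b \right)} = \frac{\left(b + b\right) \left(b + 30\right)}{2} = \frac{2 b \left(30 + b\right)}{2} = b \left(30 + b\right)$)
$\left(K{\left(G \right)} + I{\left(4 \left(-1\right) \right)}\right) - 306 = \left(-56 + 4 \left(-1\right) \left(30 + 4 \left(-1\right)\right)\right) - 306 = \left(-56 - 4 \left(30 - 4\right)\right) - 306 = \left(-56 - 104\right) - 306 = -160 - 306 = -466$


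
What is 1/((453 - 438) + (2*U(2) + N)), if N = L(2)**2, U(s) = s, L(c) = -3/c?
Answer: 4/85 ≈ 0.047059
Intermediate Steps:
N = 9/4 (N = (-3/2)**2 = 9/4 ≈ 2.2500)
1/((453 - 438) + (2*U(2) + N)) = 1/((453 - 438) + (2*2 + 9/4)) = 1/(15 + (4 + 9/4)) = 1/(15 + 25/4) = 1/(85/4) = 4/85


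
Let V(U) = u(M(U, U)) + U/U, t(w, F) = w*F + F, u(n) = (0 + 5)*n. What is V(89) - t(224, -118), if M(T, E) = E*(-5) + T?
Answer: 24771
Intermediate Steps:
M(T, E) = T - 5*E (M(T, E) = -5*E + T = T - 5*E)
u(n) = 5*n
t(w, F) = F + F*w (t(w, F) = F*w + F = F + F*w)
V(U) = 1 - 20*U (V(U) = 5*(U - 5*U) + U/U = 5*(-4*U) + 1 = -20*U + 1 = 1 - 20*U)
V(89) - t(224, -118) = (1 - 20*89) - (-118)*(1 + 224) = (1 - 1780) - (-118)*225 = -1779 - 1*(-26550) = -1779 + 26550 = 24771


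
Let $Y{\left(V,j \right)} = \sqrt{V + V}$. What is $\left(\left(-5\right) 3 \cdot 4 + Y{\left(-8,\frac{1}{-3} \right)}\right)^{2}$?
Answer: $3584 - 480 i \approx 3584.0 - 480.0 i$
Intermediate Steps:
$Y{\left(V,j \right)} = \sqrt{2} \sqrt{V}$ ($Y{\left(V,j \right)} = \sqrt{2 V} = \sqrt{2} \sqrt{V}$)
$\left(\left(-5\right) 3 \cdot 4 + Y{\left(-8,\frac{1}{-3} \right)}\right)^{2} = \left(\left(-5\right) 3 \cdot 4 + \sqrt{2} \sqrt{-8}\right)^{2} = \left(\left(-15\right) 4 + \sqrt{2} \cdot 2 i \sqrt{2}\right)^{2} = \left(-60 + 4 i\right)^{2}$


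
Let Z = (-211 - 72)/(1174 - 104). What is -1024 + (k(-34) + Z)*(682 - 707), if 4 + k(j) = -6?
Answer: -164221/214 ≈ -767.39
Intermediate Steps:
Z = -283/1070 ≈ -0.26449
k(j) = -10 (k(j) = -4 - 6 = -10)
-1024 + (k(-34) + Z)*(682 - 707) = -1024 + (-10 - 283/1070)*(682 - 707) = -1024 - 10983/1070*(-25) = -1024 + 54915/214 = -164221/214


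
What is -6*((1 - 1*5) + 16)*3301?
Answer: -237672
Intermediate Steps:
-6*((1 - 1*5) + 16)*3301 = -6*((1 - 5) + 16)*3301 = -6*(-4 + 16)*3301 = -6*12*3301 = -72*3301 = -237672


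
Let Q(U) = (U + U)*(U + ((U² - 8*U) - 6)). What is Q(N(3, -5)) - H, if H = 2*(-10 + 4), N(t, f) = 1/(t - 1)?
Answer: 11/4 ≈ 2.7500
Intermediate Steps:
N(t, f) = 1/(-1 + t)
H = -12 (H = 2*(-6) = -12)
Q(U) = 2*U*(-6 + U² - 7*U) (Q(U) = (2*U)*(U + (-6 + U² - 8*U)) = (2*U)*(-6 + U² - 7*U) = 2*U*(-6 + U² - 7*U))
Q(N(3, -5)) - H = 2*(-6 + (1/(-1 + 3))² - 7/(-1 + 3))/(-1 + 3) - 1*(-12) = 2*(-6 + (1/2)² - 7/2)/2 + 12 = 2*(½)*(-6 + (½)² - 7*½) + 12 = 2*(½)*(-6 + ¼ - 7/2) + 12 = 2*(½)*(-37/4) + 12 = -37/4 + 12 = 11/4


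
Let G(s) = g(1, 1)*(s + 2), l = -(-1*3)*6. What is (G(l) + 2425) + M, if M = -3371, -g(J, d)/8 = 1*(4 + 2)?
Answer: -1906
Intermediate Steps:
g(J, d) = -48 (g(J, d) = -8*(4 + 2) = -8*6 = -48)
l = 18 (l = -(-3)*6 = -1*(-18) = 18)
G(s) = -96 - 48*s (G(s) = -48*(s + 2) = -48*(2 + s) = -96 - 48*s)
(G(l) + 2425) + M = ((-96 - 48*18) + 2425) - 3371 = ((-96 - 864) + 2425) - 3371 = (-960 + 2425) - 3371 = 1465 - 3371 = -1906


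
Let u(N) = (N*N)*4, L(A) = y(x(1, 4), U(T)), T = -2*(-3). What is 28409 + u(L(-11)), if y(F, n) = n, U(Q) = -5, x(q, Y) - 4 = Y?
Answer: 28509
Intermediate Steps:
x(q, Y) = 4 + Y
T = 6
L(A) = -5
u(N) = 4*N² (u(N) = N²*4 = 4*N²)
28409 + u(L(-11)) = 28409 + 4*(-5)² = 28409 + 4*25 = 28409 + 100 = 28509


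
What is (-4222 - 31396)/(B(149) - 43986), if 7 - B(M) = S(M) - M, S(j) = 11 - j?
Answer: 1619/1986 ≈ 0.81521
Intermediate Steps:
B(M) = -4 + 2*M (B(M) = 7 - ((11 - M) - M) = 7 - (11 - 2*M) = 7 + (-11 + 2*M) = -4 + 2*M)
(-4222 - 31396)/(B(149) - 43986) = (-4222 - 31396)/((-4 + 2*149) - 43986) = -35618/((-4 + 298) - 43986) = -35618/(294 - 43986) = -35618/(-43692) = -35618*(-1/43692) = 1619/1986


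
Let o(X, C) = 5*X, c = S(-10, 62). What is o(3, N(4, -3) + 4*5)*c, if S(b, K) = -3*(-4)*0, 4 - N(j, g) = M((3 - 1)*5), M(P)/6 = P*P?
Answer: 0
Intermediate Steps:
M(P) = 6*P**2 (M(P) = 6*(P*P) = 6*P**2)
N(j, g) = -596 (N(j, g) = 4 - 6*((3 - 1)*5)**2 = 4 - 6*(2*5)**2 = 4 - 6*10**2 = 4 - 6*100 = 4 - 1*600 = 4 - 600 = -596)
S(b, K) = 0 (S(b, K) = 12*0 = 0)
c = 0
o(3, N(4, -3) + 4*5)*c = (5*3)*0 = 15*0 = 0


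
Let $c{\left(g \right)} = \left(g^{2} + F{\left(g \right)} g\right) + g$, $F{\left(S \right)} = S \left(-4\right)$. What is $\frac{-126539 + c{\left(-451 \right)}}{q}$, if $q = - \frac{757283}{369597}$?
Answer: $\frac{272464321221}{757283} \approx 3.5979 \cdot 10^{5}$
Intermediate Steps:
$F{\left(S \right)} = - 4 S$
$q = - \frac{757283}{369597}$ ($q = \left(-757283\right) \frac{1}{369597} = - \frac{757283}{369597} \approx -2.0489$)
$c{\left(g \right)} = g - 3 g^{2}$ ($c{\left(g \right)} = \left(g^{2} + - 4 g g\right) + g = \left(g^{2} - 4 g^{2}\right) + g = - 3 g^{2} + g = g - 3 g^{2}$)
$\frac{-126539 + c{\left(-451 \right)}}{q} = \frac{-126539 - 451 \left(1 - -1353\right)}{- \frac{757283}{369597}} = \left(-126539 - 451 \left(1 + 1353\right)\right) \left(- \frac{369597}{757283}\right) = \left(-126539 - 610654\right) \left(- \frac{369597}{757283}\right) = \left(-737193\right) \left(- \frac{369597}{757283}\right) = \frac{272464321221}{757283}$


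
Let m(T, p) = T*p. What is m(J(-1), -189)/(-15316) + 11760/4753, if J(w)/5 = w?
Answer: 512025/212236 ≈ 2.4125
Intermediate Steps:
J(w) = 5*w
m(J(-1), -189)/(-15316) + 11760/4753 = ((5*(-1))*(-189))/(-15316) + 11760/4753 = -5*(-189)*(-1/15316) + 11760*(1/4753) = 945*(-1/15316) + 240/97 = -135/2188 + 240/97 = 512025/212236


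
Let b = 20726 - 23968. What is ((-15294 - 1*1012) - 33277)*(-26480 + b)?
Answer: 1473705926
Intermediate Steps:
b = -3242
((-15294 - 1*1012) - 33277)*(-26480 + b) = ((-15294 - 1*1012) - 33277)*(-26480 - 3242) = ((-15294 - 1012) - 33277)*(-29722) = (-16306 - 33277)*(-29722) = -49583*(-29722) = 1473705926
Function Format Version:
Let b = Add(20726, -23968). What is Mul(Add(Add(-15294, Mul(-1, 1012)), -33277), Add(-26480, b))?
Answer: 1473705926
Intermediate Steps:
b = -3242
Mul(Add(Add(-15294, Mul(-1, 1012)), -33277), Add(-26480, b)) = Mul(Add(Add(-15294, Mul(-1, 1012)), -33277), Add(-26480, -3242)) = Mul(Add(Add(-15294, -1012), -33277), -29722) = Mul(Add(-16306, -33277), -29722) = Mul(-49583, -29722) = 1473705926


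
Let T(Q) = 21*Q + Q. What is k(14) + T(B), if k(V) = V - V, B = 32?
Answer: 704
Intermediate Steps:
k(V) = 0
T(Q) = 22*Q
k(14) + T(B) = 0 + 22*32 = 0 + 704 = 704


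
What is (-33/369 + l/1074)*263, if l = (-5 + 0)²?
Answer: -255373/14678 ≈ -17.398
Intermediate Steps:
l = 25 (l = (-5)² = 25)
(-33/369 + l/1074)*263 = (-33/369 + 25/1074)*263 = (-33*1/369 + 25*(1/1074))*263 = (-11/123 + 25/1074)*263 = -971/14678*263 = -255373/14678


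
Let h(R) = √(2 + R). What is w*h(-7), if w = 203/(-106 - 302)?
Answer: -203*I*√5/408 ≈ -1.1126*I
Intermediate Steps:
w = -203/408 (w = 203/(-408) = 203*(-1/408) = -203/408 ≈ -0.49755)
w*h(-7) = -203*√(2 - 7)/408 = -203*I*√5/408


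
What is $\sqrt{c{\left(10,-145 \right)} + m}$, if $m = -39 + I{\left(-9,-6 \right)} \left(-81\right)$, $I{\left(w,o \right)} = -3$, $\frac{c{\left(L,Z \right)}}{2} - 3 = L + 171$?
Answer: $2 \sqrt{143} \approx 23.917$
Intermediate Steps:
$c{\left(L,Z \right)} = 348 + 2 L$ ($c{\left(L,Z \right)} = 6 + 2 \left(L + 171\right) = 6 + 2 \left(171 + L\right) = 6 + \left(342 + 2 L\right) = 348 + 2 L$)
$m = 204$ ($m = -39 - -243 = -39 + 243 = 204$)
$\sqrt{c{\left(10,-145 \right)} + m} = \sqrt{\left(348 + 2 \cdot 10\right) + 204} = \sqrt{\left(348 + 20\right) + 204} = \sqrt{368 + 204} = \sqrt{572} = 2 \sqrt{143}$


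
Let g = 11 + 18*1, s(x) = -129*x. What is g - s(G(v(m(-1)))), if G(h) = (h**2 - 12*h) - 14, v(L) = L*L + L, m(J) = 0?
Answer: -1777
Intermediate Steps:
v(L) = L + L**2 (v(L) = L**2 + L = L + L**2)
G(h) = -14 + h**2 - 12*h
g = 29 (g = 11 + 18 = 29)
g - s(G(v(m(-1)))) = 29 - (-129)*(-14 + (0*(1 + 0))**2 - 0*(1 + 0)) = 29 - (-129)*(-14 + (0*1)**2 - 0) = 29 - (-129)*(-14 + 0**2 - 12*0) = 29 - (-129)*(-14 + 0 + 0) = 29 - (-129)*(-14) = 29 - 1*1806 = 29 - 1806 = -1777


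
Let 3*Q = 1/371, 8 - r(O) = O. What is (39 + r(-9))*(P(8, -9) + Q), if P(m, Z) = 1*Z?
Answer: -80128/159 ≈ -503.95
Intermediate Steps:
P(m, Z) = Z
r(O) = 8 - O
Q = 1/1113 (Q = (⅓)/371 = (⅓)*(1/371) = 1/1113 ≈ 0.00089847)
(39 + r(-9))*(P(8, -9) + Q) = (39 + (8 - 1*(-9)))*(-9 + 1/1113) = (39 + (8 + 9))*(-10016/1113) = (39 + 17)*(-10016/1113) = 56*(-10016/1113) = -80128/159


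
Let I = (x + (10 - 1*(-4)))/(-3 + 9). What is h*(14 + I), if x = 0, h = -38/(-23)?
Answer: 1862/69 ≈ 26.986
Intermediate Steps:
h = 38/23 (h = -38*(-1/23) = 38/23 ≈ 1.6522)
I = 7/3 (I = (0 + (10 - 1*(-4)))/(-3 + 9) = (0 + (10 + 4))/6 = (0 + 14)*(⅙) = 14*(⅙) = 7/3 ≈ 2.3333)
h*(14 + I) = 38*(14 + 7/3)/23 = (38/23)*(49/3) = 1862/69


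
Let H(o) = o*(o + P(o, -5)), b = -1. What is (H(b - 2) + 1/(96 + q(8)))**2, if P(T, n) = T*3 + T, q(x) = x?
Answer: 21911761/10816 ≈ 2025.9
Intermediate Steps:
P(T, n) = 4*T (P(T, n) = 3*T + T = 4*T)
H(o) = 5*o**2 (H(o) = o*(o + 4*o) = o*(5*o) = 5*o**2)
(H(b - 2) + 1/(96 + q(8)))**2 = (5*(-1 - 2)**2 + 1/(96 + 8))**2 = (5*(-3)**2 + 1/104)**2 = (5*9 + 1/104)**2 = (45 + 1/104)**2 = (4681/104)**2 = 21911761/10816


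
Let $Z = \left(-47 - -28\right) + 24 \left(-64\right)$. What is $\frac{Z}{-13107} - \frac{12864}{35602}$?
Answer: $- \frac{56623669}{233317707} \approx -0.24269$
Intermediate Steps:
$Z = -1555$ ($Z = \left(-47 + 28\right) - 1536 = -19 - 1536 = -1555$)
$\frac{Z}{-13107} - \frac{12864}{35602} = - \frac{1555}{-13107} - \frac{12864}{35602} = \left(-1555\right) \left(- \frac{1}{13107}\right) - \frac{6432}{17801} = \frac{1555}{13107} - \frac{6432}{17801} = - \frac{56623669}{233317707}$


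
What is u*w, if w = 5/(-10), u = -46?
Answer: 23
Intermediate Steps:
w = -½ (w = 5*(-⅒) = -½ ≈ -0.50000)
u*w = -46*(-½) = 23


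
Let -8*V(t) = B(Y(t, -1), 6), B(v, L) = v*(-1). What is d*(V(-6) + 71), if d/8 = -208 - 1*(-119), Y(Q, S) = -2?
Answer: -50374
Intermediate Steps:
B(v, L) = -v
V(t) = -¼ (V(t) = -(-1)*(-2)/8 = -⅛*2 = -¼)
d = -712 (d = 8*(-208 - 1*(-119)) = 8*(-208 + 119) = 8*(-89) = -712)
d*(V(-6) + 71) = -712*(-¼ + 71) = -712*283/4 = -50374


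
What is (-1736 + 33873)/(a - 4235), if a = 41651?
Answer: 32137/37416 ≈ 0.85891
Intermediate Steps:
(-1736 + 33873)/(a - 4235) = (-1736 + 33873)/(41651 - 4235) = 32137/37416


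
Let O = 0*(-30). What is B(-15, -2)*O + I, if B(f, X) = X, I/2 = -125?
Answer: -250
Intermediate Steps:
O = 0
I = -250 (I = 2*(-125) = -250)
B(-15, -2)*O + I = -2*0 - 250 = 0 - 250 = -250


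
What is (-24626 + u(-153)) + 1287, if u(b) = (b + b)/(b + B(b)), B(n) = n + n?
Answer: -70015/3 ≈ -23338.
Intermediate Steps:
B(n) = 2*n
u(b) = 2/3 (u(b) = (b + b)/(b + 2*b) = (2*b)/((3*b)) = (2*b)*(1/(3*b)) = 2/3)
(-24626 + u(-153)) + 1287 = (-24626 + 2/3) + 1287 = -73876/3 + 1287 = -70015/3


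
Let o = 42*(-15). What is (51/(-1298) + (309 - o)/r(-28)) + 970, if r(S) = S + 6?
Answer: 601804/649 ≈ 927.28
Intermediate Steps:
o = -630
r(S) = 6 + S
(51/(-1298) + (309 - o)/r(-28)) + 970 = (51/(-1298) + (309 - 1*(-630))/(6 - 28)) + 970 = (51*(-1/1298) + (309 + 630)/(-22)) + 970 = (-51/1298 + 939*(-1/22)) + 970 = (-51/1298 - 939/22) + 970 = -27726/649 + 970 = 601804/649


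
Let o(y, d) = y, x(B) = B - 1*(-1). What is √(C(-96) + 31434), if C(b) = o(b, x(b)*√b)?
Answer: 3*√3482 ≈ 177.03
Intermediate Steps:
x(B) = 1 + B (x(B) = B + 1 = 1 + B)
C(b) = b
√(C(-96) + 31434) = √(-96 + 31434) = √31338 = 3*√3482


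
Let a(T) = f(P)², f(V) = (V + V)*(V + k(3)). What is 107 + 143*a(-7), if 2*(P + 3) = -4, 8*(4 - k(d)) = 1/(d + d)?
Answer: 8645207/576 ≈ 15009.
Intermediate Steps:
k(d) = 4 - 1/(16*d) (k(d) = 4 - 1/(8*(d + d)) = 4 - 1/(2*d)/8 = 4 - 1/(16*d))
P = -5 (P = -3 + (½)*(-4) = -3 - 2 = -5)
f(V) = 2*V*(191/48 + V) (f(V) = (V + V)*(V + (4 - 1/16/3)) = (2*V)*(V + (4 - 1/16*⅓)) = (2*V)*(V + (4 - 1/48)) = (2*V)*(V + 191/48) = (2*V)*(191/48 + V) = 2*V*(191/48 + V))
a(T) = 60025/576 (a(T) = ((1/24)*(-5)*(191 + 48*(-5)))² = ((1/24)*(-5)*(191 - 240))² = ((1/24)*(-5)*(-49))² = (245/24)² = 60025/576)
107 + 143*a(-7) = 107 + 143*(60025/576) = 107 + 8583575/576 = 8645207/576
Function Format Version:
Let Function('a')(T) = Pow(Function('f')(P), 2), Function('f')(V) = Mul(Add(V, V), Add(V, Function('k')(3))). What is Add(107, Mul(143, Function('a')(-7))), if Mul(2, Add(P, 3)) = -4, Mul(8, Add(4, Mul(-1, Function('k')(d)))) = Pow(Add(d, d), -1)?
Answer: Rational(8645207, 576) ≈ 15009.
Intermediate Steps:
Function('k')(d) = Add(4, Mul(Rational(-1, 16), Pow(d, -1))) (Function('k')(d) = Add(4, Mul(Rational(-1, 8), Pow(Add(d, d), -1))) = Add(4, Mul(Rational(-1, 8), Pow(Mul(2, d), -1))) = Add(4, Mul(Rational(-1, 8), Mul(Rational(1, 2), Pow(d, -1)))) = Add(4, Mul(Rational(-1, 16), Pow(d, -1))))
P = -5 (P = Add(-3, Mul(Rational(1, 2), -4)) = Add(-3, -2) = -5)
Function('f')(V) = Mul(2, V, Add(Rational(191, 48), V)) (Function('f')(V) = Mul(Add(V, V), Add(V, Add(4, Mul(Rational(-1, 16), Pow(3, -1))))) = Mul(Mul(2, V), Add(V, Add(4, Mul(Rational(-1, 16), Rational(1, 3))))) = Mul(Mul(2, V), Add(V, Add(4, Rational(-1, 48)))) = Mul(Mul(2, V), Add(V, Rational(191, 48))) = Mul(Mul(2, V), Add(Rational(191, 48), V)) = Mul(2, V, Add(Rational(191, 48), V)))
Function('a')(T) = Rational(60025, 576) (Function('a')(T) = Pow(Mul(Rational(1, 24), -5, Add(191, Mul(48, -5))), 2) = Pow(Mul(Rational(1, 24), -5, Add(191, -240)), 2) = Pow(Mul(Rational(1, 24), -5, -49), 2) = Pow(Rational(245, 24), 2) = Rational(60025, 576))
Add(107, Mul(143, Function('a')(-7))) = Add(107, Mul(143, Rational(60025, 576))) = Add(107, Rational(8583575, 576)) = Rational(8645207, 576)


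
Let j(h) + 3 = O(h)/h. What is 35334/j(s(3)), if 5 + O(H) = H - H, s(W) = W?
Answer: -53001/7 ≈ -7571.6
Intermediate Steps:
O(H) = -5 (O(H) = -5 + (H - H) = -5 + 0 = -5)
j(h) = -3 - 5/h
35334/j(s(3)) = 35334/(-3 - 5/3) = 35334/(-14/3) = 35334*(-3/14) = -53001/7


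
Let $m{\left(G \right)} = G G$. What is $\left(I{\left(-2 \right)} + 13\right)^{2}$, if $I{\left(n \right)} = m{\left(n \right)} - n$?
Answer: $361$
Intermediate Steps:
$m{\left(G \right)} = G^{2}$
$I{\left(n \right)} = n^{2} - n$
$\left(I{\left(-2 \right)} + 13\right)^{2} = \left(- 2 \left(-1 - 2\right) + 13\right)^{2} = \left(\left(-2\right) \left(-3\right) + 13\right)^{2} = \left(6 + 13\right)^{2} = 19^{2} = 361$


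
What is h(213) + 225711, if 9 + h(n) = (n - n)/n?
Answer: 225702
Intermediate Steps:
h(n) = -9 (h(n) = -9 + (n - n)/n = -9 + 0/n = -9 + 0 = -9)
h(213) + 225711 = -9 + 225711 = 225702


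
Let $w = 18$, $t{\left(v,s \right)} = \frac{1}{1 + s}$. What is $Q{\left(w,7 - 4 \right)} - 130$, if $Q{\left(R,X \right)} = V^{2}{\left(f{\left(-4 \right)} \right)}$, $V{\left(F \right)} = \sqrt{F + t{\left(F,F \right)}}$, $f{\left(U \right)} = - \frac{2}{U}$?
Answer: $- \frac{773}{6} \approx -128.83$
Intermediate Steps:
$V{\left(F \right)} = \sqrt{F + \frac{1}{1 + F}}$
$Q{\left(R,X \right)} = \frac{7}{6}$ ($Q{\left(R,X \right)} = \left(\sqrt{\frac{1 + - \frac{2}{-4} \left(1 - \frac{2}{-4}\right)}{1 - \frac{2}{-4}}}\right)^{2} = \left(\sqrt{\frac{1 + \left(-2\right) \left(- \frac{1}{4}\right) \left(1 - - \frac{1}{2}\right)}{1 - - \frac{1}{2}}}\right)^{2} = \left(\sqrt{\frac{1 + \frac{1 + \frac{1}{2}}{2}}{1 + \frac{1}{2}}}\right)^{2} = \left(\sqrt{\frac{1 + \frac{1}{2} \cdot \frac{3}{2}}{\frac{3}{2}}}\right)^{2} = \left(\sqrt{\frac{2 \left(1 + \frac{3}{4}\right)}{3}}\right)^{2} = \left(\sqrt{\frac{2}{3} \cdot \frac{7}{4}}\right)^{2} = \left(\sqrt{\frac{7}{6}}\right)^{2} = \left(\frac{\sqrt{42}}{6}\right)^{2} = \frac{7}{6}$)
$Q{\left(w,7 - 4 \right)} - 130 = \frac{7}{6} - 130 = - \frac{773}{6}$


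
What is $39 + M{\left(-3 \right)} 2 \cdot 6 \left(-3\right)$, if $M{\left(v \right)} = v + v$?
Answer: $255$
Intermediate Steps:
$M{\left(v \right)} = 2 v$
$39 + M{\left(-3 \right)} 2 \cdot 6 \left(-3\right) = 39 + 2 \left(-3\right) 2 \cdot 6 \left(-3\right) = 39 - 6 \cdot 12 \left(-3\right) = 39 - -216 = 39 + 216 = 255$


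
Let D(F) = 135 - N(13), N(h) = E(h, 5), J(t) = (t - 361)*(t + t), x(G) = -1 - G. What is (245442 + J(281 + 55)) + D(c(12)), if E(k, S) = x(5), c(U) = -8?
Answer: 228783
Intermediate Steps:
E(k, S) = -6 (E(k, S) = -1 - 1*5 = -1 - 5 = -6)
J(t) = 2*t*(-361 + t) (J(t) = (-361 + t)*(2*t) = 2*t*(-361 + t))
N(h) = -6
D(F) = 141 (D(F) = 135 - 1*(-6) = 135 + 6 = 141)
(245442 + J(281 + 55)) + D(c(12)) = (245442 + 2*(281 + 55)*(-361 + (281 + 55))) + 141 = (245442 + 2*336*(-361 + 336)) + 141 = (245442 + 2*336*(-25)) + 141 = (245442 - 16800) + 141 = 228642 + 141 = 228783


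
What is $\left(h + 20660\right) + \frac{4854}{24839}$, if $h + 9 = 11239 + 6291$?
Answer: $\frac{948382713}{24839} \approx 38181.0$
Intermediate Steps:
$h = 17521$ ($h = -9 + \left(11239 + 6291\right) = -9 + 17530 = 17521$)
$\left(h + 20660\right) + \frac{4854}{24839} = \left(17521 + 20660\right) + \frac{4854}{24839} = 38181 + 4854 \cdot \frac{1}{24839} = 38181 + \frac{4854}{24839} = \frac{948382713}{24839}$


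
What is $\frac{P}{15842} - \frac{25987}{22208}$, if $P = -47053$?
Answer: $- \frac{728319539}{175909568} \approx -4.1403$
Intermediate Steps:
$\frac{P}{15842} - \frac{25987}{22208} = - \frac{47053}{15842} - \frac{25987}{22208} = - \frac{728319539}{175909568}$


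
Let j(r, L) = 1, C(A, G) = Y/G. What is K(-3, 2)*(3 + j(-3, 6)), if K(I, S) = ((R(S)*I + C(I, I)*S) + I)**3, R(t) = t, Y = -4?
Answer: -27436/27 ≈ -1016.1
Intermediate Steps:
C(A, G) = -4/G
K(I, S) = (I + I*S - 4*S/I)**3 (K(I, S) = ((S*I + (-4/I)*S) + I)**3 = ((I*S - 4*S/I) + I)**3 = (I + I*S - 4*S/I)**3)
K(-3, 2)*(3 + j(-3, 6)) = ((-4*2 + (-3)**2*(1 + 2))**3/(-3)**3)*(3 + 1) = -(-8 + 9*3)**3/27*4 = -(-8 + 27)**3/27*4 = -1/27*19**3*4 = -1/27*6859*4 = -6859/27*4 = -27436/27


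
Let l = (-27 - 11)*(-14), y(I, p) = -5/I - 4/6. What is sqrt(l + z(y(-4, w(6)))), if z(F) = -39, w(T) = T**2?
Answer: sqrt(493) ≈ 22.204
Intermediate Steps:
y(I, p) = -2/3 - 5/I (y(I, p) = -5/I - 4*1/6 = -5/I - 2/3 = -2/3 - 5/I)
l = 532 (l = -38*(-14) = 532)
sqrt(l + z(y(-4, w(6)))) = sqrt(532 - 39) = sqrt(493)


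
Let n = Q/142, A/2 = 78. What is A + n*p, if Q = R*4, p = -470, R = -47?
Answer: 55256/71 ≈ 778.25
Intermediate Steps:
A = 156 (A = 2*78 = 156)
Q = -188 (Q = -47*4 = -188)
n = -94/71 (n = -188/142 = -188*1/142 = -94/71 ≈ -1.3239)
A + n*p = 156 - 94/71*(-470) = 156 + 44180/71 = 55256/71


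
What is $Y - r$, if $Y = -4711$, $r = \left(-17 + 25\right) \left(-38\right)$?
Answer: $-4407$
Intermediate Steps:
$r = -304$ ($r = 8 \left(-38\right) = -304$)
$Y - r = -4711 - -304 = -4711 + 304 = -4407$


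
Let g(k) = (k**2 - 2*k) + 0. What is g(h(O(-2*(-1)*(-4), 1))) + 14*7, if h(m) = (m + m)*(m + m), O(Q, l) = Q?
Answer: 65122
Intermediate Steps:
h(m) = 4*m**2 (h(m) = (2*m)*(2*m) = 4*m**2)
g(k) = k**2 - 2*k
g(h(O(-2*(-1)*(-4), 1))) + 14*7 = (4*(-2*(-1)*(-4))**2)*(-2 + 4*(-2*(-1)*(-4))**2) + 14*7 = (4*(2*(-4))**2)*(-2 + 4*(2*(-4))**2) + 98 = (4*(-8)**2)*(-2 + 4*(-8)**2) + 98 = (4*64)*(-2 + 4*64) + 98 = 256*(-2 + 256) + 98 = 256*254 + 98 = 65024 + 98 = 65122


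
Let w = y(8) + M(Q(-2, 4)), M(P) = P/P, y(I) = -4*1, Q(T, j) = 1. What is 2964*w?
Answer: -8892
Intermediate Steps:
y(I) = -4
M(P) = 1
w = -3 (w = -4 + 1 = -3)
2964*w = 2964*(-3) = -8892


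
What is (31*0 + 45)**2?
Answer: 2025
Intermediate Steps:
(31*0 + 45)**2 = (0 + 45)**2 = 45**2 = 2025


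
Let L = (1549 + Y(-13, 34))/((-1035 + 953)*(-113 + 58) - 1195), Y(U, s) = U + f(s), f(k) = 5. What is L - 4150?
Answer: -13755709/3315 ≈ -4149.5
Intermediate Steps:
Y(U, s) = 5 + U (Y(U, s) = U + 5 = 5 + U)
L = 1541/3315 (L = (1549 + (5 - 13))/((-1035 + 953)*(-113 + 58) - 1195) = (1549 - 8)/(-82*(-55) - 1195) = 1541/(4510 - 1195) = 1541/3315 ≈ 0.46486)
L - 4150 = 1541/3315 - 4150 = -13755709/3315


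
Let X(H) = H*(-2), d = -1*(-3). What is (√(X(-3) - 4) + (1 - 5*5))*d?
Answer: -72 + 3*√2 ≈ -67.757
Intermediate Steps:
d = 3
X(H) = -2*H
(√(X(-3) - 4) + (1 - 5*5))*d = (√(-2*(-3) - 4) + (1 - 5*5))*3 = (√(6 - 4) + (1 - 25))*3 = (√2 - 24)*3 = (-24 + √2)*3 = -72 + 3*√2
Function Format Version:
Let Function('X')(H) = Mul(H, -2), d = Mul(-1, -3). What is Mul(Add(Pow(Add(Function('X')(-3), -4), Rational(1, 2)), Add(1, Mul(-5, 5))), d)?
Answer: Add(-72, Mul(3, Pow(2, Rational(1, 2)))) ≈ -67.757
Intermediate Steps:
d = 3
Function('X')(H) = Mul(-2, H)
Mul(Add(Pow(Add(Function('X')(-3), -4), Rational(1, 2)), Add(1, Mul(-5, 5))), d) = Mul(Add(Pow(Add(Mul(-2, -3), -4), Rational(1, 2)), Add(1, Mul(-5, 5))), 3) = Mul(Add(Pow(Add(6, -4), Rational(1, 2)), Add(1, -25)), 3) = Mul(Add(Pow(2, Rational(1, 2)), -24), 3) = Mul(Add(-24, Pow(2, Rational(1, 2))), 3) = Add(-72, Mul(3, Pow(2, Rational(1, 2))))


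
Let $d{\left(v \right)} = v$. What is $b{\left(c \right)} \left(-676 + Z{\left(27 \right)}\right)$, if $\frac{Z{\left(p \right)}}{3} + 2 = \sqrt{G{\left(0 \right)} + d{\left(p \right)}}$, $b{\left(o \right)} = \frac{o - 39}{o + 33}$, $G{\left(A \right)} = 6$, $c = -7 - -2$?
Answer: $\frac{7502}{7} - \frac{33 \sqrt{33}}{7} \approx 1044.6$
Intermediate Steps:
$c = -5$ ($c = -7 + 2 = -5$)
$b{\left(o \right)} = \frac{-39 + o}{33 + o}$
$Z{\left(p \right)} = -6 + 3 \sqrt{6 + p}$
$b{\left(c \right)} \left(-676 + Z{\left(27 \right)}\right) = \frac{-39 - 5}{33 - 5} \left(-676 - \left(6 - 3 \sqrt{6 + 27}\right)\right) = \frac{1}{28} \left(-44\right) \left(-676 - \left(6 - 3 \sqrt{33}\right)\right) = \frac{1}{28} \left(-44\right) \left(-682 + 3 \sqrt{33}\right) = - \frac{11 \left(-682 + 3 \sqrt{33}\right)}{7} = \frac{7502}{7} - \frac{33 \sqrt{33}}{7}$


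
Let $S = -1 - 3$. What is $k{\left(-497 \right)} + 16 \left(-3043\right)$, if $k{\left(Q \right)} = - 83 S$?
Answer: $-48356$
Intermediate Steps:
$S = -4$
$k{\left(Q \right)} = 332$ ($k{\left(Q \right)} = \left(-83\right) \left(-4\right) = 332$)
$k{\left(-497 \right)} + 16 \left(-3043\right) = 332 + 16 \left(-3043\right) = 332 - 48688 = -48356$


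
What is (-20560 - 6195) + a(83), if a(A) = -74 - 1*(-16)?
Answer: -26813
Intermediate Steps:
a(A) = -58 (a(A) = -74 + 16 = -58)
(-20560 - 6195) + a(83) = (-20560 - 6195) - 58 = -26755 - 58 = -26813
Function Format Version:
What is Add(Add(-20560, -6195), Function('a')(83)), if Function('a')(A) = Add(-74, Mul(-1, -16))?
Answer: -26813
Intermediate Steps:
Function('a')(A) = -58 (Function('a')(A) = Add(-74, 16) = -58)
Add(Add(-20560, -6195), Function('a')(83)) = Add(Add(-20560, -6195), -58) = Add(-26755, -58) = -26813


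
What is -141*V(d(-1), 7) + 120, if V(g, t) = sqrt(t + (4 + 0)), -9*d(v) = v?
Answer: 120 - 141*sqrt(11) ≈ -347.64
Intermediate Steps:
d(v) = -v/9
V(g, t) = sqrt(4 + t) (V(g, t) = sqrt(t + 4) = sqrt(4 + t))
-141*V(d(-1), 7) + 120 = -141*sqrt(4 + 7) + 120 = -141*sqrt(11) + 120 = 120 - 141*sqrt(11)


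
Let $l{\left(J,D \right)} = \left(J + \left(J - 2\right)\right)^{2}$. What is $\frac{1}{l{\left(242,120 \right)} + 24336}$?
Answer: $\frac{1}{256660} \approx 3.8962 \cdot 10^{-6}$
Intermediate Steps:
$l{\left(J,D \right)} = \left(-2 + 2 J\right)^{2}$ ($l{\left(J,D \right)} = \left(J + \left(-2 + J\right)\right)^{2} = \left(-2 + 2 J\right)^{2}$)
$\frac{1}{l{\left(242,120 \right)} + 24336} = \frac{1}{4 \left(-1 + 242\right)^{2} + 24336} = \frac{1}{4 \cdot 241^{2} + 24336} = \frac{1}{4 \cdot 58081 + 24336} = \frac{1}{232324 + 24336} = \frac{1}{256660}$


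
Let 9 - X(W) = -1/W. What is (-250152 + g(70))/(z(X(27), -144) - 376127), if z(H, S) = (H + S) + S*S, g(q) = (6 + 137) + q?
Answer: 6748353/9599201 ≈ 0.70301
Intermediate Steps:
g(q) = 143 + q
X(W) = 9 + 1/W (X(W) = 9 - (-1)/W = 9 + 1/W)
z(H, S) = H + S + S² (z(H, S) = (H + S) + S² = H + S + S²)
(-250152 + g(70))/(z(X(27), -144) - 376127) = (-250152 + (143 + 70))/(((9 + 1/27) - 144 + (-144)²) - 376127) = (-250152 + 213)/(((9 + 1/27) - 144 + 20736) - 376127) = -249939/((244/27 - 144 + 20736) - 376127) = -249939/(556228/27 - 376127) = -249939/(-9599201/27) = -249939*(-27/9599201) = 6748353/9599201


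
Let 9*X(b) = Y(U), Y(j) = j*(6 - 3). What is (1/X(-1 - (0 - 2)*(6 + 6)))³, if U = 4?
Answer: 27/64 ≈ 0.42188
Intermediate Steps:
Y(j) = 3*j (Y(j) = j*3 = 3*j)
X(b) = 4/3 (X(b) = (3*4)/9 = (⅑)*12 = 4/3)
(1/X(-1 - (0 - 2)*(6 + 6)))³ = (1/(4/3))³ = (¾)³ = 27/64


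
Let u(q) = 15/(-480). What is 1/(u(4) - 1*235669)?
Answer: -32/7541409 ≈ -4.2432e-6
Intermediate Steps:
u(q) = -1/32 (u(q) = 15*(-1/480) = -1/32)
1/(u(4) - 1*235669) = 1/(-1/32 - 1*235669) = 1/(-1/32 - 235669) = 1/(-7541409/32) = -32/7541409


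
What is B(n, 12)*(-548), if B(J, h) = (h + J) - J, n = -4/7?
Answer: -6576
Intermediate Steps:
n = -4/7 (n = -4*⅐ = -4/7 ≈ -0.57143)
B(J, h) = h (B(J, h) = (J + h) - J = h)
B(n, 12)*(-548) = 12*(-548) = -6576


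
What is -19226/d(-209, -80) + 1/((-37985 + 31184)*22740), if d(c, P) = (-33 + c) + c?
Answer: 2973392030789/69749287740 ≈ 42.630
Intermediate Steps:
d(c, P) = -33 + 2*c
-19226/d(-209, -80) + 1/((-37985 + 31184)*22740) = -19226/(-33 + 2*(-209)) + 1/((-37985 + 31184)*22740) = -19226/(-33 - 418) + (1/22740)/(-6801) = -19226/(-451) - 1/6801*1/22740 = -19226*(-1/451) - 1/154654740 = 19226/451 - 1/154654740 = 2973392030789/69749287740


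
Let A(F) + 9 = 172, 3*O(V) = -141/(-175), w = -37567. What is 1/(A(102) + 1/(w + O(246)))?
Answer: 6574178/1071590839 ≈ 0.0061350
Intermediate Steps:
O(V) = 47/175 (O(V) = (-141/(-175))/3 = (-141*(-1/175))/3 = (⅓)*(141/175) = 47/175)
A(F) = 163 (A(F) = -9 + 172 = 163)
1/(A(102) + 1/(w + O(246))) = 1/(163 + 1/(-37567 + 47/175)) = 1/(163 + 1/(-6574178/175)) = 1/(163 - 175/6574178) = 1/(1071590839/6574178) = 6574178/1071590839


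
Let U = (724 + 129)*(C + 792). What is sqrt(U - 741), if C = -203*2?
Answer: sqrt(328517) ≈ 573.16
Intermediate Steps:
C = -406
U = 329258 (U = (724 + 129)*(-406 + 792) = 853*386 = 329258)
sqrt(U - 741) = sqrt(329258 - 741) = sqrt(328517)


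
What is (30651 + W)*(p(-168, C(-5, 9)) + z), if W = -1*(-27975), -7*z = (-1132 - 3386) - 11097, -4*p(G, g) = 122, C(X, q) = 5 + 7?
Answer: 902928339/7 ≈ 1.2899e+8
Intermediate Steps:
C(X, q) = 12
p(G, g) = -61/2 (p(G, g) = -¼*122 = -61/2)
z = 15615/7 (z = -((-1132 - 3386) - 11097)/7 = -(-4518 - 11097)/7 = -⅐*(-15615) = 15615/7 ≈ 2230.7)
W = 27975
(30651 + W)*(p(-168, C(-5, 9)) + z) = (30651 + 27975)*(-61/2 + 15615/7) = 58626*(30803/14) = 902928339/7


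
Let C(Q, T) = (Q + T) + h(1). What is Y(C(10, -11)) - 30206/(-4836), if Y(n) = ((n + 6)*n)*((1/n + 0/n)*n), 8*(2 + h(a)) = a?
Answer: -211879/77376 ≈ -2.7383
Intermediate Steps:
h(a) = -2 + a/8
C(Q, T) = -15/8 + Q + T (C(Q, T) = (Q + T) + (-2 + (⅛)*1) = (Q + T) + (-2 + ⅛) = (Q + T) - 15/8 = -15/8 + Q + T)
Y(n) = n*(6 + n) (Y(n) = ((6 + n)*n)*((1/n + 0)*n) = (n*(6 + n))*(n/n) = (n*(6 + n))*1 = n*(6 + n))
Y(C(10, -11)) - 30206/(-4836) = (-15/8 + 10 - 11)*(6 + (-15/8 + 10 - 11)) - 30206/(-4836) = -23*(6 - 23/8)/8 - 30206*(-1)/4836 = -23/8*25/8 - 1*(-15103/2418) = -575/64 + 15103/2418 = -211879/77376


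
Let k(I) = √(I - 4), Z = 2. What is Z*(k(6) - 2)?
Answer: -4 + 2*√2 ≈ -1.1716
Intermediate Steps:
k(I) = √(-4 + I)
Z*(k(6) - 2) = 2*(√(-4 + 6) - 2) = 2*(√2 - 2) = 2*(-2 + √2) = -4 + 2*√2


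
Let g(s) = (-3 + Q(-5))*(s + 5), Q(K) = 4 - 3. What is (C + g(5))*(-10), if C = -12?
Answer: 320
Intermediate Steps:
Q(K) = 1
g(s) = -10 - 2*s (g(s) = (-3 + 1)*(s + 5) = -2*(5 + s) = -10 - 2*s)
(C + g(5))*(-10) = (-12 + (-10 - 2*5))*(-10) = (-12 + (-10 - 10))*(-10) = (-12 - 20)*(-10) = -32*(-10) = 320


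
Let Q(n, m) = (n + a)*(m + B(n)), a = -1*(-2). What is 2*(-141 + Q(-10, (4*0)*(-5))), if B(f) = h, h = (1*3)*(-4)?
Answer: -90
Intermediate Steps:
h = -12 (h = 3*(-4) = -12)
a = 2
B(f) = -12
Q(n, m) = (-12 + m)*(2 + n) (Q(n, m) = (n + 2)*(m - 12) = (2 + n)*(-12 + m) = (-12 + m)*(2 + n))
2*(-141 + Q(-10, (4*0)*(-5))) = 2*(-141 + (-24 - 12*(-10) + 2*((4*0)*(-5)) + ((4*0)*(-5))*(-10))) = 2*(-141 + (-24 + 120 + 2*(0*(-5)) + (0*(-5))*(-10))) = 2*(-141 + (-24 + 120 + 2*0 + 0*(-10))) = 2*(-141 + (-24 + 120 + 0 + 0)) = 2*(-141 + 96) = 2*(-45) = -90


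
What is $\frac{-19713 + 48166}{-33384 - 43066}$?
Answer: $- \frac{28453}{76450} \approx -0.37218$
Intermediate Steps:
$\frac{-19713 + 48166}{-33384 - 43066} = \frac{28453}{-76450} = 28453 \left(- \frac{1}{76450}\right) = - \frac{28453}{76450}$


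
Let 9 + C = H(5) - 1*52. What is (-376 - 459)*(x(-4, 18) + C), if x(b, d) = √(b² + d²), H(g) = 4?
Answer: 47595 - 1670*√85 ≈ 32198.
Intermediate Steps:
C = -57 (C = -9 + (4 - 1*52) = -9 + (4 - 52) = -9 - 48 = -57)
(-376 - 459)*(x(-4, 18) + C) = (-376 - 459)*(√((-4)² + 18²) - 57) = -835*(√(16 + 324) - 57) = -835*(√340 - 57) = -835*(2*√85 - 57) = -835*(-57 + 2*√85) = 47595 - 1670*√85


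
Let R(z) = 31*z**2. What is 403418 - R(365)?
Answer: -3726557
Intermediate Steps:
403418 - R(365) = 403418 - 31*365**2 = 403418 - 31*133225 = 403418 - 1*4129975 = 403418 - 4129975 = -3726557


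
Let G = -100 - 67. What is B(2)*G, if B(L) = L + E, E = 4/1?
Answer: -1002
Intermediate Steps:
E = 4 (E = 4*1 = 4)
B(L) = 4 + L (B(L) = L + 4 = 4 + L)
G = -167
B(2)*G = (4 + 2)*(-167) = 6*(-167) = -1002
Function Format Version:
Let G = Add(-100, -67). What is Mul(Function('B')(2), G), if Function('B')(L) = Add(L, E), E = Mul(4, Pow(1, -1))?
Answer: -1002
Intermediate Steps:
E = 4 (E = Mul(4, 1) = 4)
Function('B')(L) = Add(4, L) (Function('B')(L) = Add(L, 4) = Add(4, L))
G = -167
Mul(Function('B')(2), G) = Mul(Add(4, 2), -167) = Mul(6, -167) = -1002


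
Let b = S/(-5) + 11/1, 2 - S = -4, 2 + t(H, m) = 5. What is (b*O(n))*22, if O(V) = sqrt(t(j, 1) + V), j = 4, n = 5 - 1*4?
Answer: 2156/5 ≈ 431.20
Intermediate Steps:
n = 1 (n = 5 - 4 = 1)
t(H, m) = 3 (t(H, m) = -2 + 5 = 3)
S = 6 (S = 2 - 1*(-4) = 2 + 4 = 6)
O(V) = sqrt(3 + V)
b = 49/5 (b = 6/(-5) + 11/1 = 6*(-1/5) + 11*1 = -6/5 + 11 = 49/5 ≈ 9.8000)
(b*O(n))*22 = (49*sqrt(3 + 1)/5)*22 = (49*sqrt(4)/5)*22 = ((49/5)*2)*22 = (98/5)*22 = 2156/5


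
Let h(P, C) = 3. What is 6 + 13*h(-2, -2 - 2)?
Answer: 45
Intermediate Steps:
6 + 13*h(-2, -2 - 2) = 6 + 13*3 = 6 + 39 = 45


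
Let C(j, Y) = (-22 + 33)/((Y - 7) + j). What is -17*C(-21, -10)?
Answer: 187/38 ≈ 4.9211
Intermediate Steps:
C(j, Y) = 11/(-7 + Y + j) (C(j, Y) = 11/((-7 + Y) + j) = 11/(-7 + Y + j))
-17*C(-21, -10) = -187/(-7 - 10 - 21) = -187/(-38) = -187*(-1)/38 = -17*(-11/38) = 187/38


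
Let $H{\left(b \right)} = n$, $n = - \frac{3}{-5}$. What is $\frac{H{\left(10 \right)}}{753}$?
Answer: $\frac{1}{1255} \approx 0.00079681$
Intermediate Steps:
$n = \frac{3}{5}$ ($n = \left(-3\right) \left(- \frac{1}{5}\right) = \frac{3}{5} \approx 0.6$)
$H{\left(b \right)} = \frac{3}{5}$
$\frac{H{\left(10 \right)}}{753} = \frac{3}{5 \cdot 753} = \frac{3}{5} \cdot \frac{1}{753} = \frac{1}{1255}$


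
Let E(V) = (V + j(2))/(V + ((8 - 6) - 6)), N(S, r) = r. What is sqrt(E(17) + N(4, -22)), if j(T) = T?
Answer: I*sqrt(3471)/13 ≈ 4.5319*I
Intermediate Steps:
E(V) = (2 + V)/(-4 + V) (E(V) = (V + 2)/(V + ((8 - 6) - 6)) = (2 + V)/(V + (2 - 6)) = (2 + V)/(V - 4) = (2 + V)/(-4 + V))
sqrt(E(17) + N(4, -22)) = sqrt((2 + 17)/(-4 + 17) - 22) = sqrt(19/13 - 22) = sqrt(-267/13) = I*sqrt(3471)/13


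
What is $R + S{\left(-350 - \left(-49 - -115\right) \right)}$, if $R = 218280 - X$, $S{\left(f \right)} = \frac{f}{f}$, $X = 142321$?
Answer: $75960$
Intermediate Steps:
$S{\left(f \right)} = 1$
$R = 75959$ ($R = 218280 - 142321 = 75959$)
$R + S{\left(-350 - \left(-49 - -115\right) \right)} = 75959 + 1 = 75960$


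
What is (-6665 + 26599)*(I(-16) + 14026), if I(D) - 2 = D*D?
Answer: 284737256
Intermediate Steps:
I(D) = 2 + D² (I(D) = 2 + D*D = 2 + D²)
(-6665 + 26599)*(I(-16) + 14026) = (-6665 + 26599)*((2 + (-16)²) + 14026) = 19934*((2 + 256) + 14026) = 19934*(258 + 14026) = 19934*14284 = 284737256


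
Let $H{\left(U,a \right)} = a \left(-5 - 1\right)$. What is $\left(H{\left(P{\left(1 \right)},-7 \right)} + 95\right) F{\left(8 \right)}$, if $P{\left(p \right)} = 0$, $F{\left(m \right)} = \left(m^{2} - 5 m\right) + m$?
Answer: $4384$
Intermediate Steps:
$F{\left(m \right)} = m^{2} - 4 m$
$H{\left(U,a \right)} = - 6 a$ ($H{\left(U,a \right)} = a \left(-6\right) = - 6 a$)
$\left(H{\left(P{\left(1 \right)},-7 \right)} + 95\right) F{\left(8 \right)} = \left(\left(-6\right) \left(-7\right) + 95\right) 8 \left(-4 + 8\right) = \left(42 + 95\right) 8 \cdot 4 = 137 \cdot 32 = 4384$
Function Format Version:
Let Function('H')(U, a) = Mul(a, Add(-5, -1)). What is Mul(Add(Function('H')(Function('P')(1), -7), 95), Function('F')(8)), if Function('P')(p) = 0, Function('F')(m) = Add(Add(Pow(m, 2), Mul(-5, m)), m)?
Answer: 4384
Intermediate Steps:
Function('F')(m) = Add(Pow(m, 2), Mul(-4, m))
Function('H')(U, a) = Mul(-6, a) (Function('H')(U, a) = Mul(a, -6) = Mul(-6, a))
Mul(Add(Function('H')(Function('P')(1), -7), 95), Function('F')(8)) = Mul(Add(Mul(-6, -7), 95), Mul(8, Add(-4, 8))) = Mul(Add(42, 95), Mul(8, 4)) = Mul(137, 32) = 4384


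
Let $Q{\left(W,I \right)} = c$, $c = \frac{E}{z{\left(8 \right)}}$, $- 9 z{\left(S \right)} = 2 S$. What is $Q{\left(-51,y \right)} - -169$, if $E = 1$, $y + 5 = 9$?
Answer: $\frac{2695}{16} \approx 168.44$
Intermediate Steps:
$z{\left(S \right)} = - \frac{2 S}{9}$
$y = 4$ ($y = -5 + 9 = 4$)
$c = - \frac{9}{16}$ ($c = 1 \frac{1}{\left(- \frac{2}{9}\right) 8} = 1 \frac{1}{- \frac{16}{9}} = 1 \left(- \frac{9}{16}\right) = - \frac{9}{16} \approx -0.5625$)
$Q{\left(W,I \right)} = - \frac{9}{16}$
$Q{\left(-51,y \right)} - -169 = - \frac{9}{16} - -169 = - \frac{9}{16} + 169 = \frac{2695}{16}$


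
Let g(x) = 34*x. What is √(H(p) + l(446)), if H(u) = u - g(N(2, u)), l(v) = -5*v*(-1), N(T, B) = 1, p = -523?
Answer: √1673 ≈ 40.902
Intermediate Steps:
l(v) = 5*v
H(u) = -34 + u (H(u) = u - 34 = -34 + u)
√(H(p) + l(446)) = √((-34 - 523) + 5*446) = √(-557 + 2230) = √1673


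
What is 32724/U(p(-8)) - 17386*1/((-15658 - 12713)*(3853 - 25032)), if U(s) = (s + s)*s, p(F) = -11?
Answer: 9831423166352/72705198489 ≈ 135.22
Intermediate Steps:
U(s) = 2*s**2 (U(s) = (2*s)*s = 2*s**2)
32724/U(p(-8)) - 17386*1/((-15658 - 12713)*(3853 - 25032)) = 32724/((2*(-11)**2)) - 17386*1/((-15658 - 12713)*(3853 - 25032)) = 32724/((2*121)) - 17386/((-28371*(-21179))) = 32724/242 - 17386/600869409 = 32724*(1/242) - 17386*1/600869409 = 16362/121 - 17386/600869409 = 9831423166352/72705198489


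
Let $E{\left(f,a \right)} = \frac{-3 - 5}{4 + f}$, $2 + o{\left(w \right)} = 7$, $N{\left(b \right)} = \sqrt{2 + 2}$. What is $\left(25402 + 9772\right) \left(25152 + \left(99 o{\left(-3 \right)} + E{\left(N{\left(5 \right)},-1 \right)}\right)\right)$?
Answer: $\frac{2706182038}{3} \approx 9.0206 \cdot 10^{8}$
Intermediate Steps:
$N{\left(b \right)} = 2$ ($N{\left(b \right)} = \sqrt{4} = 2$)
$o{\left(w \right)} = 5$ ($o{\left(w \right)} = -2 + 7 = 5$)
$E{\left(f,a \right)} = - \frac{8}{4 + f}$
$\left(25402 + 9772\right) \left(25152 + \left(99 o{\left(-3 \right)} + E{\left(N{\left(5 \right)},-1 \right)}\right)\right) = \left(25402 + 9772\right) \left(25152 + \left(99 \cdot 5 - \frac{8}{4 + 2}\right)\right) = 35174 \left(25152 + \left(495 - \frac{8}{6}\right)\right) = 35174 \left(25152 + \left(495 - \frac{4}{3}\right)\right) = 35174 \left(25152 + \frac{1481}{3}\right) = 35174 \cdot \frac{76937}{3} = \frac{2706182038}{3}$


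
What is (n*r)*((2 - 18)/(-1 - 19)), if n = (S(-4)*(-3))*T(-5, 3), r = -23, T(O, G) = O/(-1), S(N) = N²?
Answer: 4416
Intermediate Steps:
T(O, G) = -O (T(O, G) = O*(-1) = -O)
n = -240 (n = ((-4)²*(-3))*(-1*(-5)) = (16*(-3))*5 = -48*5 = -240)
(n*r)*((2 - 18)/(-1 - 19)) = (-240*(-23))*((2 - 18)/(-1 - 19)) = 5520*(-16/(-20)) = 5520*(-16*(-1/20)) = 5520*(⅘) = 4416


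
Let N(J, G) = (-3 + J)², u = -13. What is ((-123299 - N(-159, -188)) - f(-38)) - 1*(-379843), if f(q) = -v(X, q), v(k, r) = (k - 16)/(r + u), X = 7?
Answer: 3915103/17 ≈ 2.3030e+5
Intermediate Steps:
v(k, r) = (-16 + k)/(-13 + r) (v(k, r) = (k - 16)/(r - 13) = (-16 + k)/(-13 + r))
f(q) = 9/(-13 + q) (f(q) = -(-16 + 7)/(-13 + q) = -(-9)/(-13 + q) = 9/(-13 + q))
((-123299 - N(-159, -188)) - f(-38)) - 1*(-379843) = ((-123299 - (-3 - 159)²) - 9/(-13 - 38)) - 1*(-379843) = ((-123299 - 1*(-162)²) - 9/(-51)) + 379843 = ((-123299 - 1*26244) - 9*(-1)/51) + 379843 = ((-123299 - 26244) - 1*(-3/17)) + 379843 = (-149543 + 3/17) + 379843 = -2542228/17 + 379843 = 3915103/17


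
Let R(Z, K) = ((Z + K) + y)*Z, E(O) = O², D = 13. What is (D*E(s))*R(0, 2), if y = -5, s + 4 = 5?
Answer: 0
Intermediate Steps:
s = 1 (s = -4 + 5 = 1)
R(Z, K) = Z*(-5 + K + Z) (R(Z, K) = ((Z + K) - 5)*Z = ((K + Z) - 5)*Z = (-5 + K + Z)*Z = Z*(-5 + K + Z))
(D*E(s))*R(0, 2) = (13*1²)*(0*(-5 + 2 + 0)) = (13*1)*(0*(-3)) = 13*0 = 0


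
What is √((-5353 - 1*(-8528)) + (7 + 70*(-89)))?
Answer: 2*I*√762 ≈ 55.209*I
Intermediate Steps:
√((-5353 - 1*(-8528)) + (7 + 70*(-89))) = √((-5353 + 8528) + (7 - 6230)) = √(3175 - 6223) = √(-3048) = 2*I*√762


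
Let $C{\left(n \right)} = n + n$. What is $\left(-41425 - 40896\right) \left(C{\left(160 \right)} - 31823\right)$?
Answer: $2593358463$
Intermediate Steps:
$C{\left(n \right)} = 2 n$
$\left(-41425 - 40896\right) \left(C{\left(160 \right)} - 31823\right) = \left(-41425 - 40896\right) \left(2 \cdot 160 - 31823\right) = - 82321 \left(320 - 31823\right) = \left(-82321\right) \left(-31503\right) = 2593358463$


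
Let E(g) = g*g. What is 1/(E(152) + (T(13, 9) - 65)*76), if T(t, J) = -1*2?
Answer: 1/18012 ≈ 5.5519e-5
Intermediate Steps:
T(t, J) = -2
E(g) = g²
1/(E(152) + (T(13, 9) - 65)*76) = 1/(152² + (-2 - 65)*76) = 1/(23104 - 67*76) = 1/(23104 - 5092) = 1/18012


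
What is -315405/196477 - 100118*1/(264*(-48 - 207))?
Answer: -781090157/6613415820 ≈ -0.11811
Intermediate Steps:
-315405/196477 - 100118*1/(264*(-48 - 207)) = -315405*1/196477 - 100118/(264*(-255)) = -315405/196477 - 100118/(-67320) = -315405/196477 - 100118*(-1/67320) = -315405/196477 + 50059/33660 = -781090157/6613415820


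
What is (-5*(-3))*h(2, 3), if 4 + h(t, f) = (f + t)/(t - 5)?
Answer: -85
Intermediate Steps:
h(t, f) = -4 + (f + t)/(-5 + t) (h(t, f) = -4 + (f + t)/(t - 5) = -4 + (f + t)/(-5 + t))
(-5*(-3))*h(2, 3) = (-5*(-3))*((20 + 3 - 3*2)/(-5 + 2)) = 15*((20 + 3 - 6)/(-3)) = 15*(-⅓*17) = 15*(-17/3) = -85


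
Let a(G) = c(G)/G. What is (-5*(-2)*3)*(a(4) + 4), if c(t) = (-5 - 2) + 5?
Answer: 105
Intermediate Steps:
c(t) = -2 (c(t) = -7 + 5 = -2)
a(G) = -2/G
(-5*(-2)*3)*(a(4) + 4) = (-5*(-2)*3)*(-2/4 + 4) = (10*3)*(-2*¼ + 4) = 30*(-½ + 4) = 30*(7/2) = 105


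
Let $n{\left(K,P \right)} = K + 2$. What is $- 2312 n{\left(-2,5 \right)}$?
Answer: $0$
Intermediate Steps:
$n{\left(K,P \right)} = 2 + K$
$- 2312 n{\left(-2,5 \right)} = - 2312 \left(2 - 2\right) = \left(-2312\right) 0 = 0$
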